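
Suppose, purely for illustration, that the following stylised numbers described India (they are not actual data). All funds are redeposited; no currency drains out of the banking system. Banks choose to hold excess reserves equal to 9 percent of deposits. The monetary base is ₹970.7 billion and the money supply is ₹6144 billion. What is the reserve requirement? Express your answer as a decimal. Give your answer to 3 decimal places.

0.068

Using m = M/MB = 6144/970.7 ≈ 6.329453. Since m = (1 + c)/(c + rr + e), the denominator satisfies c + rr + e = (1 + c)/m = (1 + 0) / 6.329453 ≈ 0.157992.
With c = 0 and e = 0.09, the reserve requirement is 0.157992 − 0 − 0.09 = 0.067992.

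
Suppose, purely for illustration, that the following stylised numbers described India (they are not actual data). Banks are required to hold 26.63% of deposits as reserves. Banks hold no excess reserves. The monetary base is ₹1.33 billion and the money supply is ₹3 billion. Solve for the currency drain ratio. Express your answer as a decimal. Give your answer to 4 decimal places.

Using m = M/MB = 3/1.33 ≈ 2.255639. From m = (1 + c)/(c + rr + e), rearranging gives 1 + c = m·(c + rr + e), so c·(1 − m) = m·(rr + e) − 1.
Hence c = [m·(rr + e) − 1]/(1 − m) = [2.255639 × (0.2663 + 0) − 1] / (1 − 2.255639) ≈ 0.318024.

0.3180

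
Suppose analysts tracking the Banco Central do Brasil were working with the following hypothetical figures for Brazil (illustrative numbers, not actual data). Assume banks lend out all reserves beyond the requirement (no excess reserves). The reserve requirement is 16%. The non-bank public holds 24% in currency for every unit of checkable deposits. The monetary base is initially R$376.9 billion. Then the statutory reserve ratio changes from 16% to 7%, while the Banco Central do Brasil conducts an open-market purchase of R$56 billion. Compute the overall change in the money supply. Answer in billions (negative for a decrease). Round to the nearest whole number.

Before: m₁ = (1 + 0.24) / (0.16 + 0.24) = 3.1, MB₁ = 376.9, so M₁ = 3.1 × 376.9 = 1168.39 billion.
After: m₂ = (1 + 0.24) / (0.07 + 0.24) = 4, MB₂ = 376.9 + 56 = 432.9, so M₂ = 4 × 432.9 = 1731.6 billion.
ΔM = M₂ − M₁ = 1731.6 − 1168.39 = 563.21 billion.

R$563 billion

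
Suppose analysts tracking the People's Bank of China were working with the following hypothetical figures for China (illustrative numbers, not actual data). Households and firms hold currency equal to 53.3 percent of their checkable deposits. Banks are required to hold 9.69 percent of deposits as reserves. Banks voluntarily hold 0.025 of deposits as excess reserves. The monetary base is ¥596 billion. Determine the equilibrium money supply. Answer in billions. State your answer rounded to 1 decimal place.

¥1395.1 billion

The money multiplier is m = (1 + c) / (rr + e + c) = (1 + 0.533) / (0.0969 + 0.025 + 0.533) ≈ 2.34082.
So M = m × MB = 2.34082 × 596 ≈ 1395.1287 billion.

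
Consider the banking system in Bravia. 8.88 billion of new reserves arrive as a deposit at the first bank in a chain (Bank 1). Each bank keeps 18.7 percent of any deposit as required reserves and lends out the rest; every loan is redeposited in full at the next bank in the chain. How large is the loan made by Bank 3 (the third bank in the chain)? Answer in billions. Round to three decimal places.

4.772 billion

Each bank lends a fraction (1 − rr) = 0.8130 of the deposit it receives, so Bank 3 receives 8.88·0.8130^2 and lends 8.88·0.8130^3 ≈ 4.7718 billion.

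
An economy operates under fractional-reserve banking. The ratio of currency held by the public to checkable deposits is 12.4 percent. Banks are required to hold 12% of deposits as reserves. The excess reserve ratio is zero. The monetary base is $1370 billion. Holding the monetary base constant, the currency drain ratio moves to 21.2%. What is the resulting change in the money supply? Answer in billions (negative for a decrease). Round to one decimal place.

-1309.7 billion

Initially m₁ = (1 + 0.124) / (0.12 + 0.124) ≈ 4.606557, so M₁ = 4.606557 × 1370 ≈ 6310.9831 billion.
After the change m₂ = (1 + 0.212) / (0.12 + 0.212) ≈ 3.650602, so M₂ = 3.650602 × 1370 ≈ 5001.3247 billion.
ΔM = M₂ − M₁ = 5001.3247 − 6310.9831 = -1309.6584 billion.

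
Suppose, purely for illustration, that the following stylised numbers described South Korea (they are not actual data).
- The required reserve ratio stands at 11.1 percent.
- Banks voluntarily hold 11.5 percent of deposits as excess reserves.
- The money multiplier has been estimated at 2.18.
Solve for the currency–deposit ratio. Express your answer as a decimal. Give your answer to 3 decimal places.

0.430

Using m = 2.18. From m = (1 + c)/(c + rr + e), rearranging gives 1 + c = m·(c + rr + e), so c·(1 − m) = m·(rr + e) − 1.
Hence c = [m·(rr + e) − 1]/(1 − m) = [2.18 × (0.111 + 0.115) − 1] / (1 − 2.18) ≈ 0.429932.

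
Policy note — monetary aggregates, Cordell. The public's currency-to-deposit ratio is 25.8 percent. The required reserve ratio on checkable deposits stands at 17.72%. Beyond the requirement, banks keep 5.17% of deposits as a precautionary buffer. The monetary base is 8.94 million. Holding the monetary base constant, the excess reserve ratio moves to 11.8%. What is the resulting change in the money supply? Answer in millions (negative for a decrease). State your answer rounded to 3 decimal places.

-2.768 million

Initially m₁ = (1 + 0.258) / (0.1772 + 0.0517 + 0.258) ≈ 2.58369, so M₁ = 2.58369 × 8.94 ≈ 23.0982 million.
After the change m₂ = (1 + 0.258) / (0.1772 + 0.118 + 0.258) ≈ 2.27404, so M₂ = 2.27404 × 8.94 ≈ 20.3299 million.
ΔM = M₂ − M₁ = 20.3299 − 23.0982 = -2.7683 million.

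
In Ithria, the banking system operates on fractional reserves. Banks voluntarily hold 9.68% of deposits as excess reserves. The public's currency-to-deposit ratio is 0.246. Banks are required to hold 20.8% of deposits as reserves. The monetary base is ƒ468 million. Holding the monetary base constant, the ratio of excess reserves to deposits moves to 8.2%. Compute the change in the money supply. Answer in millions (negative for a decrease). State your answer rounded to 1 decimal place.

ƒ29.2 million

Initially m₁ = (1 + 0.246) / (0.208 + 0.0968 + 0.246) ≈ 2.26216, so M₁ = 2.26216 × 468 ≈ 1058.6909 million.
After the change m₂ = (1 + 0.246) / (0.208 + 0.082 + 0.246) ≈ 2.32463, so M₂ = 2.32463 × 468 ≈ 1087.9268 million.
ΔM = M₂ − M₁ = 1087.9268 − 1058.6909 = 29.2359 million.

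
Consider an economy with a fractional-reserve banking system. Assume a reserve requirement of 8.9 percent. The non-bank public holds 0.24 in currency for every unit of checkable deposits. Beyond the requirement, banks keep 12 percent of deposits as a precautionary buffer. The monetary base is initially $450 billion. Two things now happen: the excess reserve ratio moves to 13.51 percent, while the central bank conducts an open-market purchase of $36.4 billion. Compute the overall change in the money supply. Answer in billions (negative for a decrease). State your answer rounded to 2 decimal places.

Before: m₁ = (1 + 0.24) / (0.089 + 0.12 + 0.24) ≈ 2.761693, MB₁ = 450, so M₁ = 2.761693 × 450 ≈ 1242.7619 billion.
After: m₂ = (1 + 0.24) / (0.089 + 0.1351 + 0.24) ≈ 2.671838, MB₂ = 450 + 36.4 = 486.4, so M₂ = 2.671838 × 486.4 ≈ 1299.582 billion.
ΔM = M₂ − M₁ = 1299.582 − 1242.7619 = 56.8201 billion.

$56.82 billion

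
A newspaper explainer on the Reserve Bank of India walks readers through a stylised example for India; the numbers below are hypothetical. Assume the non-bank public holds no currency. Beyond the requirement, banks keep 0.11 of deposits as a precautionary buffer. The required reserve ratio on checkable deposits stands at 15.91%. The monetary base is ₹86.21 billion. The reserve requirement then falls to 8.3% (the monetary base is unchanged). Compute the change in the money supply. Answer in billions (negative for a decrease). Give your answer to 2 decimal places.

₹126.32 billion

Initially m₁ = 1 / (0.1591 + 0.11) ≈ 3.71609, so M₁ = 3.71609 × 86.21 ≈ 320.3641 billion.
After the change m₂ = 1 / (0.083 + 0.11) ≈ 5.18135, so M₂ = 5.18135 × 86.21 ≈ 446.6842 billion.
ΔM = M₂ − M₁ = 446.6842 − 320.3641 = 126.3201 billion.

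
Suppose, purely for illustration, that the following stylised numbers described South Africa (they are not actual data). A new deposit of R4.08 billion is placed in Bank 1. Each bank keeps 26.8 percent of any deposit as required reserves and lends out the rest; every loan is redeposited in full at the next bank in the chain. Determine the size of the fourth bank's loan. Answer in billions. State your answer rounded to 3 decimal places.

Each bank lends a fraction (1 − rr) = 0.7320 of the deposit it receives, so Bank 4 receives 4.08·0.7320^3 and lends 4.08·0.7320^4 ≈ 1.1714 billion.

R1.171 billion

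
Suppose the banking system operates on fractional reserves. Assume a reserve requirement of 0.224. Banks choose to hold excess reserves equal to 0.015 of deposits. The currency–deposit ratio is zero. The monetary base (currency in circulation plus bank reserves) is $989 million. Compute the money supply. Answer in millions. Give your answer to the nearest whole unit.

$4138 million

The money multiplier is m = 1 / (rr + e) = 1 / (0.224 + 0.015) ≈ 4.1841.
So M = m × MB = 4.1841 × 989 = 4138.0749 million.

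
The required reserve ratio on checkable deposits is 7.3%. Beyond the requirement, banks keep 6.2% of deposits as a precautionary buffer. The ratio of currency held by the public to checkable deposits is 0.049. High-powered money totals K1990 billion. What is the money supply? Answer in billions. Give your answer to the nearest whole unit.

The money multiplier is m = (1 + c) / (rr + e + c) = (1 + 0.049) / (0.073 + 0.062 + 0.049) ≈ 5.70109.
So M = m × MB = 5.70109 × 1990 = 11345.1691 billion.

K11345 billion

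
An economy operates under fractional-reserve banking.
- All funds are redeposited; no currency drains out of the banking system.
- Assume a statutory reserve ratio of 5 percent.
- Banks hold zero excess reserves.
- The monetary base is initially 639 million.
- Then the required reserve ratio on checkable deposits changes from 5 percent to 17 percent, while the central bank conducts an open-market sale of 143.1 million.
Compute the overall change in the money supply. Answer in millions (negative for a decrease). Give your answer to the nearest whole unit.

-9863 million

Before: m₁ = 1 / (0.05) = 20, MB₁ = 639, so M₁ = 20 × 639 = 12780 million.
After: m₂ = 1 / (0.17) ≈ 5.8824, MB₂ = 639 − 143.1 = 495.9, so M₂ = 5.8824 × 495.9 ≈ 2917.0822 million.
ΔM = M₂ − M₁ = 2917.0822 − 12780 = -9862.9178 million.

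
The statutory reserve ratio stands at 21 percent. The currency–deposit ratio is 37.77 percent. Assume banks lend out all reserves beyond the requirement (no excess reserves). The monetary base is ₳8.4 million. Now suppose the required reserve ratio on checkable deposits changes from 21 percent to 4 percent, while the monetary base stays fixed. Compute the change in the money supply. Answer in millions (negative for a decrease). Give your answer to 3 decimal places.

₳8.014 million

Initially m₁ = (1 + 0.3777) / (0.21 + 0.3777) ≈ 2.34422, so M₁ = 2.34422 × 8.4 ≈ 19.6914 million.
After the change m₂ = (1 + 0.3777) / (0.04 + 0.3777) ≈ 3.29830, so M₂ = 3.29830 × 8.4 ≈ 27.7057 million.
ΔM = M₂ − M₁ = 27.7057 − 19.6914 = 8.0143 million.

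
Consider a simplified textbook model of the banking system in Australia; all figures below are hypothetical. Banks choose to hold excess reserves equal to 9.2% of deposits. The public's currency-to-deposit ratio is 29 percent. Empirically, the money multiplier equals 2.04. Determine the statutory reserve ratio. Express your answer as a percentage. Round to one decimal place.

25.0%

Using m = 2.04. Since m = (1 + c)/(c + rr + e), the denominator satisfies c + rr + e = (1 + c)/m = (1 + 0.29) / 2.04 ≈ 0.632353.
With c = 0.29 and e = 0.092, the statutory reserve ratio is 0.632353 − 0.29 − 0.092 = 0.250353.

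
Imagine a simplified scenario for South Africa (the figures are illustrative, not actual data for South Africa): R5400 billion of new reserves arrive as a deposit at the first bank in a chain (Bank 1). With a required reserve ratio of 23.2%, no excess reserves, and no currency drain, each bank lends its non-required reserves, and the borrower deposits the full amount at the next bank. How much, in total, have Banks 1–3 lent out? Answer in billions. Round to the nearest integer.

R9778 billion

Bank i lends (1 − rr)^i of the original deposit: Bank 1 lends 5400·0.7680 = 4147.2000, Bank 2 lends 5400·0.7680² = 3185.0496, and so on.
Summing a geometric series: total = 5400·[0.7680·(1 − 0.7680^3) / (1 − 0.7680)] ≈ 9778.3677 billion.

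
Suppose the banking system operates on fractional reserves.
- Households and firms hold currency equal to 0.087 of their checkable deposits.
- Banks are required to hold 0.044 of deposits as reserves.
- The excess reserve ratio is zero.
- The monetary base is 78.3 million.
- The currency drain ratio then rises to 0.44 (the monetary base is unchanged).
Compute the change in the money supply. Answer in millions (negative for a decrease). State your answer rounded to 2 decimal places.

Initially m₁ = (1 + 0.087) / (0.044 + 0.087) ≈ 8.29771, so M₁ = 8.29771 × 78.3 ≈ 649.7107 million.
After the change m₂ = (1 + 0.44) / (0.044 + 0.44) ≈ 2.97521, so M₂ = 2.97521 × 78.3 ≈ 232.9589 million.
ΔM = M₂ − M₁ = 232.9589 − 649.7107 = -416.7518 million.

-416.75 million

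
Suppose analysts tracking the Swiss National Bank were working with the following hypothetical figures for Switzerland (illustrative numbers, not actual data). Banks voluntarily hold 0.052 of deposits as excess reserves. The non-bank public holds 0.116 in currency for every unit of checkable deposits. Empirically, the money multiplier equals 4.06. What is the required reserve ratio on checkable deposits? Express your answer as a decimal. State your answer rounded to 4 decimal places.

Using m = 4.06. Since m = (1 + c)/(c + rr + e), the denominator satisfies c + rr + e = (1 + c)/m = (1 + 0.116) / 4.06 ≈ 0.274877.
With c = 0.116 and e = 0.052, the required reserve ratio on checkable deposits is 0.274877 − 0.116 − 0.052 = 0.106877.

0.1069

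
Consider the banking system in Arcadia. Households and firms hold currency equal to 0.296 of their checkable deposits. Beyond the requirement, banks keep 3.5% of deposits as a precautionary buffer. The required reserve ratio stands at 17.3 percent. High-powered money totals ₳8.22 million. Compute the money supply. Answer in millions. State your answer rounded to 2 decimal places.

The money multiplier is m = (1 + c) / (rr + e + c) = (1 + 0.296) / (0.173 + 0.035 + 0.296) ≈ 2.5714.
So M = m × MB = 2.5714 × 8.22 ≈ 21.1369 million.

₳21.14 million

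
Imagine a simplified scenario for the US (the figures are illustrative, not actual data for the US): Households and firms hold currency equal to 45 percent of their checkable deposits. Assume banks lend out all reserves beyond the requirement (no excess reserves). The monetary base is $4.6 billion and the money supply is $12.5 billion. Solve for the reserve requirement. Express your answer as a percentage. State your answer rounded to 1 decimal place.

Using m = M/MB = 12.5/4.6 ≈ 2.717391. Since m = (1 + c)/(c + rr + e), the denominator satisfies c + rr + e = (1 + c)/m = (1 + 0.45) / 2.717391 ≈ 0.533600.
With c = 0.45 and e = 0, the reserve requirement is 0.533600 − 0.45 − 0 = 0.0836.

8.4%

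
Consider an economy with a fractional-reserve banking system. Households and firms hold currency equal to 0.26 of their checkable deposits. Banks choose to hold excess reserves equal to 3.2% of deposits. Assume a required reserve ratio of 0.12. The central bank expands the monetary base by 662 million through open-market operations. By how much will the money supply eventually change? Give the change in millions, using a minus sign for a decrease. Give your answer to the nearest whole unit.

The money multiplier is m = (1 + c) / (rr + e + c) = (1 + 0.26) / (0.12 + 0.032 + 0.26) ≈ 3.0583.
The purchase adds 662 million of base, so ΔM = m × ΔMB = 3.0583 × (+662) = 2024.5946 million.

2025 million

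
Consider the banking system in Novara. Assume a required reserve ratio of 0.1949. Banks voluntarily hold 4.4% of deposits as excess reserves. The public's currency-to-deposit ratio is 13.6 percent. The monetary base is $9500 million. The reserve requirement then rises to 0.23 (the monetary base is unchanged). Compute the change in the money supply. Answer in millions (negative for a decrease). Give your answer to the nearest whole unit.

-2464 million

Initially m₁ = (1 + 0.136) / (0.1949 + 0.044 + 0.136) ≈ 3.03014, so M₁ = 3.03014 × 9500 = 28786.33 million.
After the change m₂ = (1 + 0.136) / (0.23 + 0.044 + 0.136) ≈ 2.77073, so M₂ = 2.77073 × 9500 = 26321.935 million.
ΔM = M₂ − M₁ = 26321.935 − 28786.33 = -2464.395 million.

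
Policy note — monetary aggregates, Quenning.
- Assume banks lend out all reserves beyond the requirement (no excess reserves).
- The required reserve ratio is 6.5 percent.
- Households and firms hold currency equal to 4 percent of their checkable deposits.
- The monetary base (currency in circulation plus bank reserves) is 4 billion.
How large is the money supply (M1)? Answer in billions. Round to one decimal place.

The money multiplier is m = (1 + c) / (rr + c) = (1 + 0.04) / (0.065 + 0.04) ≈ 9.9048.
So M = m × MB = 9.9048 × 4 = 39.6192 billion.

39.6 billion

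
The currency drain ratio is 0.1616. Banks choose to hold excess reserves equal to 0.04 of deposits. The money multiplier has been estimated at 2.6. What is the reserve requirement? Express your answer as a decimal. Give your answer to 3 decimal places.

0.245

Using m = 2.6. Since m = (1 + c)/(c + rr + e), the denominator satisfies c + rr + e = (1 + c)/m = (1 + 0.1616) / 2.6 ≈ 0.446769.
With c = 0.1616 and e = 0.04, the reserve requirement is 0.446769 − 0.1616 − 0.04 = 0.245169.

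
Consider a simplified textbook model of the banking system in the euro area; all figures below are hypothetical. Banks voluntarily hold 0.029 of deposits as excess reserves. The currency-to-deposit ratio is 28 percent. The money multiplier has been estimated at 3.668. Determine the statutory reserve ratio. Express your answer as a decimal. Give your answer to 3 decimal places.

Using m = 3.668. Since m = (1 + c)/(c + rr + e), the denominator satisfies c + rr + e = (1 + c)/m = (1 + 0.28) / 3.668 ≈ 0.348964.
With c = 0.28 and e = 0.029, the statutory reserve ratio is 0.348964 − 0.28 − 0.029 = 0.039964.

0.040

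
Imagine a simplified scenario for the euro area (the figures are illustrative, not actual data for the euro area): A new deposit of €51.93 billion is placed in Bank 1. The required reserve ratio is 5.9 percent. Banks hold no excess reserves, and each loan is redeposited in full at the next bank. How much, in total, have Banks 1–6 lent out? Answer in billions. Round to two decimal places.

€253.21 billion

Bank i lends (1 − rr)^i of the original deposit: Bank 1 lends 51.93·0.9410 ≈ 48.8661, Bank 2 lends 51.93·0.9410² ≈ 45.9830, and so on.
Summing a geometric series: total = 51.93·[0.9410·(1 − 0.9410^6) / (1 − 0.9410)] ≈ 253.2053 billion.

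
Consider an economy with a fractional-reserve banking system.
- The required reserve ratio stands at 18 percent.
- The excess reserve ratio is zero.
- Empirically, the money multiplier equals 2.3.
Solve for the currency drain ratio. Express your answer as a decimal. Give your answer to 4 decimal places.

Using m = 2.3. From m = (1 + c)/(c + rr + e), rearranging gives 1 + c = m·(c + rr + e), so c·(1 − m) = m·(rr + e) − 1.
Hence c = [m·(rr + e) − 1]/(1 − m) = [2.3 × (0.18 + 0) − 1] / (1 − 2.3) ≈ 0.450769.

0.4508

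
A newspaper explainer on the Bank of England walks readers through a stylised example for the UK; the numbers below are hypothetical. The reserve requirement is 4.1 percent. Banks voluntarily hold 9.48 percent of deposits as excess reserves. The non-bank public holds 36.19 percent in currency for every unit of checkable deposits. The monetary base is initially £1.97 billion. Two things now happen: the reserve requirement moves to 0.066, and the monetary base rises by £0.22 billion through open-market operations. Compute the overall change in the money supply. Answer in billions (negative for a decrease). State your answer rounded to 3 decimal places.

Before: m₁ = (1 + 0.3619) / (0.041 + 0.0948 + 0.3619) ≈ 2.73639, MB₁ = 1.97, so M₁ = 2.73639 × 1.97 ≈ 5.3907 billion.
After: m₂ = (1 + 0.3619) / (0.066 + 0.0948 + 0.3619) ≈ 2.60551, MB₂ = 1.97 + 0.22 = 2.19, so M₂ = 2.60551 × 2.19 ≈ 5.7061 billion.
ΔM = M₂ − M₁ = 5.7061 − 5.3907 = 0.3154 billion.

£0.315 billion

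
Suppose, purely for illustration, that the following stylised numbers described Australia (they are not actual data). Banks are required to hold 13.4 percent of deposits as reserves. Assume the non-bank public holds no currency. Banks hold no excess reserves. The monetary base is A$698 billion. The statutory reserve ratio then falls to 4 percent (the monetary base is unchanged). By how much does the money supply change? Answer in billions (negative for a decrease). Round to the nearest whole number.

Initially m₁ = 1 / (0.134) ≈ 7.4627, so M₁ = 7.4627 × 698 = 5208.9646 billion.
After the change m₂ = 1 / (0.04) = 25, so M₂ = 25 × 698 = 17450 billion.
ΔM = M₂ − M₁ = 17450 − 5208.9646 = 12241.0354 billion.

A$12241 billion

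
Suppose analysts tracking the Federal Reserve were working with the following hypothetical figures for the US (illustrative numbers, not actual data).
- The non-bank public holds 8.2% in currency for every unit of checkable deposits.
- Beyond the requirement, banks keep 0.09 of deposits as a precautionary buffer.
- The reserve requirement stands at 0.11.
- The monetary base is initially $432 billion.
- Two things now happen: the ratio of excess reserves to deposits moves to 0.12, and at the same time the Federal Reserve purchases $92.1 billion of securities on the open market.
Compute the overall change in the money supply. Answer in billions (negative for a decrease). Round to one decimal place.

Before: m₁ = (1 + 0.082) / (0.11 + 0.09 + 0.082) ≈ 3.83688, MB₁ = 432, so M₁ = 3.83688 × 432 ≈ 1657.5322 billion.
After: m₂ = (1 + 0.082) / (0.11 + 0.12 + 0.082) ≈ 3.46795, MB₂ = 432 + 92.1 = 524.1, so M₂ = 3.46795 × 524.1 ≈ 1817.5526 billion.
ΔM = M₂ − M₁ = 1817.5526 − 1657.5322 = 160.0204 billion.

$160.0 billion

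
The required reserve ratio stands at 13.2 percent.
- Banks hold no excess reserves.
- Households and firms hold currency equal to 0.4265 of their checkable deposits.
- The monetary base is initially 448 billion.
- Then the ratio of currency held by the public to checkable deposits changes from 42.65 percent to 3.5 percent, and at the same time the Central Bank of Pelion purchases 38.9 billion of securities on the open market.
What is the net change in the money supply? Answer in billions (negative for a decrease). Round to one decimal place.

Before: m₁ = (1 + 0.4265) / (0.132 + 0.4265) ≈ 2.55416, MB₁ = 448, so M₁ = 2.55416 × 448 ≈ 1144.2637 billion.
After: m₂ = (1 + 0.035) / (0.132 + 0.035) ≈ 6.19760, MB₂ = 448 + 38.9 = 486.9, so M₂ = 6.19760 × 486.9 ≈ 3017.6114 billion.
ΔM = M₂ − M₁ = 3017.6114 − 1144.2637 = 1873.3477 billion.

1873.3 billion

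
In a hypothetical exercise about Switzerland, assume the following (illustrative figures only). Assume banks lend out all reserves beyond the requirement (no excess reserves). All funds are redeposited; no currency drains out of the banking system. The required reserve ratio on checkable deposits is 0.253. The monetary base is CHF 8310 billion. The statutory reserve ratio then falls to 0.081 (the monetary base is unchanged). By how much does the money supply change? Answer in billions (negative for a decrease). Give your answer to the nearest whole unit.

CHF 69747 billion

Initially m₁ = 1 / (0.253) ≈ 3.95257, so M₁ = 3.95257 × 8310 = 32845.8567 billion.
After the change m₂ = 1 / (0.081) ≈ 12.34568, so M₂ = 12.34568 × 8310 = 102592.6008 billion.
ΔM = M₂ − M₁ = 102592.6008 − 32845.8567 = 69746.7441 billion.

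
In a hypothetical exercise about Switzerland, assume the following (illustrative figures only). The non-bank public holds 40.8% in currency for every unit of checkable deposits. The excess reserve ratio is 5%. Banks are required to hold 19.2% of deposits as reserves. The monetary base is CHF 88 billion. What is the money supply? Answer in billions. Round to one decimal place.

The money multiplier is m = (1 + c) / (rr + e + c) = (1 + 0.408) / (0.192 + 0.05 + 0.408) ≈ 2.1662.
So M = m × MB = 2.1662 × 88 = 190.6256 billion.

CHF 190.6 billion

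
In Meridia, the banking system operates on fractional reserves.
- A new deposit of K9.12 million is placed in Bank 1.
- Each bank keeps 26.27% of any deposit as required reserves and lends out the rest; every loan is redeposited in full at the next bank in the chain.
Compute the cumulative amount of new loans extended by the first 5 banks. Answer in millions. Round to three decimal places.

K20.019 million

Bank i lends (1 − rr)^i of the original deposit: Bank 1 lends 9.12·0.7373 ≈ 6.7242, Bank 2 lends 9.12·0.7373² ≈ 4.9577, and so on.
Summing a geometric series: total = 9.12·[0.7373·(1 − 0.7373^5) / (1 − 0.7373)] ≈ 20.0194 million.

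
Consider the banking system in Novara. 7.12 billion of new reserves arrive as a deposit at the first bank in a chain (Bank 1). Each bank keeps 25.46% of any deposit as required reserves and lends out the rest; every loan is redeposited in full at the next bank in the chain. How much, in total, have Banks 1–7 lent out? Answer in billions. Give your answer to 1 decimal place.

18.2 billion

Bank i lends (1 − rr)^i of the original deposit: Bank 1 lends 7.12·0.7454 ≈ 5.3072, Bank 2 lends 7.12·0.7454² ≈ 3.9560, and so on.
Summing a geometric series: total = 7.12·[0.7454·(1 − 0.7454^7) / (1 − 0.7454)] ≈ 18.1802 billion.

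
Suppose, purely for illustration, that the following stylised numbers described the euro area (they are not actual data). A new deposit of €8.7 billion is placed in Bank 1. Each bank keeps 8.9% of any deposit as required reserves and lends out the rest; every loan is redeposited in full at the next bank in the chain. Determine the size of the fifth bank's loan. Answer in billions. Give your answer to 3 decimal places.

€5.459 billion

Each bank lends a fraction (1 − rr) = 0.9110 of the deposit it receives, so Bank 5 receives 8.7·0.9110^4 and lends 8.7·0.9110^5 ≈ 5.4590 billion.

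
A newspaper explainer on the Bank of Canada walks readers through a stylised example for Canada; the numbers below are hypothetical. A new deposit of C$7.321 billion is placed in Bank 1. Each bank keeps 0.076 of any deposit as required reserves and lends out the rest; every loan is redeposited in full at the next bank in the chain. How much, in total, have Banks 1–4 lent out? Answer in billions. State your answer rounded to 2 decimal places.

Bank i lends (1 − rr)^i of the original deposit: Bank 1 lends 7.321·0.9240 ≈ 6.7646, Bank 2 lends 7.321·0.9240² ≈ 6.2505, and so on.
Summing a geometric series: total = 7.321·[0.9240·(1 − 0.9240^4) / (1 − 0.9240)] ≈ 24.1271 billion.

C$24.13 billion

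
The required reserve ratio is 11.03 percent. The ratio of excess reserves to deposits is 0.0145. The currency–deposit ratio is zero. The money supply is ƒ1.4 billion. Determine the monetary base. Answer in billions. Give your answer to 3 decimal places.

ƒ0.175 billion

The money multiplier is m = 1 / (rr + e) = 1 / (0.1103 + 0.0145) ≈ 8.01282.
MB = M / m = 1.4 / 8.01282 ≈ 0.1747 billion.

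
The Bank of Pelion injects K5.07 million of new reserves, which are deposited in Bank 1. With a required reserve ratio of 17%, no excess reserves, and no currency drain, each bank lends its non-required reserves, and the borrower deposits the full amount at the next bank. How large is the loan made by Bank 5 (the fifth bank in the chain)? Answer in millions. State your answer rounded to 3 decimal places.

K1.997 million

Each bank lends a fraction (1 − rr) = 0.8300 of the deposit it receives, so Bank 5 receives 5.07·0.8300^4 and lends 5.07·0.8300^5 ≈ 1.9971 million.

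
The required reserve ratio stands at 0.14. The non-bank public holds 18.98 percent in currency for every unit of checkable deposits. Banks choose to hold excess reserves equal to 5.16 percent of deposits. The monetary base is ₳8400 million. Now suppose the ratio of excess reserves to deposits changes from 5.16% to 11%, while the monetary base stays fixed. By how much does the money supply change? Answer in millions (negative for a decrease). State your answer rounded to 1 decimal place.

-3479.6 million

Initially m₁ = (1 + 0.1898) / (0.14 + 0.0516 + 0.1898) ≈ 3.119560, so M₁ = 3.119560 × 8400 = 26204.304 million.
After the change m₂ = (1 + 0.1898) / (0.14 + 0.11 + 0.1898) ≈ 2.705321, so M₂ = 2.705321 × 8400 = 22724.6964 million.
ΔM = M₂ − M₁ = 22724.6964 − 26204.304 = -3479.6076 million.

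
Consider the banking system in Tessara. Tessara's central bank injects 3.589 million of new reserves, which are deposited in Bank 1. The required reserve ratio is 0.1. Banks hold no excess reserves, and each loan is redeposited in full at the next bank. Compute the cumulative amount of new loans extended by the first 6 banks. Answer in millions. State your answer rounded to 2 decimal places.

Bank i lends (1 − rr)^i of the original deposit: Bank 1 lends 3.589·0.9000 = 3.2301, Bank 2 lends 3.589·0.9000² ≈ 2.9071, and so on.
Summing a geometric series: total = 3.589·[0.9000·(1 − 0.9000^6) / (1 − 0.9000)] ≈ 15.1349 million.

15.13 million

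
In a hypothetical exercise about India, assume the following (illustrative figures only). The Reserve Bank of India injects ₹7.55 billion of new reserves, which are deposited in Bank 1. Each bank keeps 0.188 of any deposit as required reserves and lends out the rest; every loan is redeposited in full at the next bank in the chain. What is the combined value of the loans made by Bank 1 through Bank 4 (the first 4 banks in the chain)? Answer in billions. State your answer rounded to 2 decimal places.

₹18.43 billion

Bank i lends (1 − rr)^i of the original deposit: Bank 1 lends 7.55·0.8120 = 6.1306, Bank 2 lends 7.55·0.8120² ≈ 4.9780, and so on.
Summing a geometric series: total = 7.55·[0.8120·(1 − 0.8120^4) / (1 − 0.8120)] ≈ 18.4331 billion.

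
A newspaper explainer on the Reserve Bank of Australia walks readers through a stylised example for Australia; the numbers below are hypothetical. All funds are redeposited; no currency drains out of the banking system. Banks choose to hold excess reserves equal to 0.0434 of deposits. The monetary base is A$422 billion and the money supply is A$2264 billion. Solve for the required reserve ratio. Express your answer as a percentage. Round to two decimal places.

Using m = M/MB = 2264/422 ≈ 5.364929. Since m = (1 + c)/(c + rr + e), the denominator satisfies c + rr + e = (1 + c)/m = (1 + 0) / 5.364929 ≈ 0.186396.
With c = 0 and e = 0.0434, the required reserve ratio is 0.186396 − 0 − 0.0434 = 0.142996.

14.30%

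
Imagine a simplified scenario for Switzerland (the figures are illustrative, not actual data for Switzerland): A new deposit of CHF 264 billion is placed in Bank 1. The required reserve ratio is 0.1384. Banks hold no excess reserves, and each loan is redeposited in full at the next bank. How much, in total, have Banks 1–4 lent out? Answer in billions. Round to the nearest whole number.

Bank i lends (1 − rr)^i of the original deposit: Bank 1 lends 264·0.8616 = 227.4624, Bank 2 lends 264·0.8616² ≈ 195.9816, and so on.
Summing a geometric series: total = 264·[0.8616·(1 − 0.8616^4) / (1 − 0.8616)] ≈ 737.7896 billion.

CHF 738 billion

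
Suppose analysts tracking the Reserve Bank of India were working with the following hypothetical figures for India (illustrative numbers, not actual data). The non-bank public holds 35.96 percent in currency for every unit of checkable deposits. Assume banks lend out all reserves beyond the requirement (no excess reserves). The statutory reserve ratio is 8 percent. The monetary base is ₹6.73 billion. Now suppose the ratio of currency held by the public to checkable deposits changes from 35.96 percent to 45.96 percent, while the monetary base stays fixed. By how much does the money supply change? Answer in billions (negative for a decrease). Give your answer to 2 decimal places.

-2.61 billion

Initially m₁ = (1 + 0.3596) / (0.08 + 0.3596) ≈ 3.0928, so M₁ = 3.0928 × 6.73 ≈ 20.8145 billion.
After the change m₂ = (1 + 0.4596) / (0.08 + 0.4596) ≈ 2.7050, so M₂ = 2.7050 × 6.73 ≈ 18.2047 billion.
ΔM = M₂ − M₁ = 18.2047 − 20.8145 = -2.6098 billion.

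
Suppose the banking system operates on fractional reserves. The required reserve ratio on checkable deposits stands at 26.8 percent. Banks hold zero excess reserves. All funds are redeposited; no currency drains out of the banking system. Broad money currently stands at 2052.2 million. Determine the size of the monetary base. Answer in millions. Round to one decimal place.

550.0 million

With no currency drain and no excess reserves, the money multiplier is m = 1/rr = 1/0.268 ≈ 3.731343.
The monetary base is MB = M / m = 2052.2 / 3.731343 ≈ 549.9896 million.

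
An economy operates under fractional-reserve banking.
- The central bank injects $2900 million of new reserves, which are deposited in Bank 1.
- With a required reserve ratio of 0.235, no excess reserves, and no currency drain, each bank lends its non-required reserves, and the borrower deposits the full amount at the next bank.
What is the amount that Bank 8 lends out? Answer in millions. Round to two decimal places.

$340.16 million

Each bank lends a fraction (1 − rr) = 0.7650 of the deposit it receives, so Bank 8 receives 2900·0.7650^7 and lends 2900·0.7650^8 ≈ 340.1649 million.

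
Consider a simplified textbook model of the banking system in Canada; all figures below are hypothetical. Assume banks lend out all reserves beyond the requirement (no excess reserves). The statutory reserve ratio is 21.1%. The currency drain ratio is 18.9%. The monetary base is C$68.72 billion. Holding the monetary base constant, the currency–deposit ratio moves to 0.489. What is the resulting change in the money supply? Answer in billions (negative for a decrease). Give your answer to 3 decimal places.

-58.093 billion

Initially m₁ = (1 + 0.189) / (0.211 + 0.189) = 2.972500, so M₁ = 2.972500 × 68.72 = 204.2702 billion.
After the change m₂ = (1 + 0.489) / (0.211 + 0.489) ≈ 2.127143, so M₂ = 2.127143 × 68.72 ≈ 146.1773 billion.
ΔM = M₂ − M₁ = 146.1773 − 204.2702 = -58.0929 billion.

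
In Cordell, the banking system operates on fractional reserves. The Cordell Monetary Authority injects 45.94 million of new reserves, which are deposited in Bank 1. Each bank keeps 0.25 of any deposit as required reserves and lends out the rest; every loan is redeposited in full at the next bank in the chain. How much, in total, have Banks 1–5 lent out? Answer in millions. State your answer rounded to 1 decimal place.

Bank i lends (1 − rr)^i of the original deposit: Bank 1 lends 45.94·0.7500 = 34.4550, Bank 2 lends 45.94·0.7500² ≈ 25.8412, and so on.
Summing a geometric series: total = 45.94·[0.7500·(1 − 0.7500^5) / (1 − 0.7500)] ≈ 105.1147 million.

105.1 million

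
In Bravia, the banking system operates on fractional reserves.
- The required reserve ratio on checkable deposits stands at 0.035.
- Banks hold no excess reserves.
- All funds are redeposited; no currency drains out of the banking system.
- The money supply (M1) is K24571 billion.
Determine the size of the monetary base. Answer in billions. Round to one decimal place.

With no currency drain and no excess reserves, the money multiplier is m = 1/rr = 1/0.035 ≈ 28.5714286.
The monetary base is MB = M / m = 24571 / 28.5714286 ≈ 859.985 billion.

K860.0 billion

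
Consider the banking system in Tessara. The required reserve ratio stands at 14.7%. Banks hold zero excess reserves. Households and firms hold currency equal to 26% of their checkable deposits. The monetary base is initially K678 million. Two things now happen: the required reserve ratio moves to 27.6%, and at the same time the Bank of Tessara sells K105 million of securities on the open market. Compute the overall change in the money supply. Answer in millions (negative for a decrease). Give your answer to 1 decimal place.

Before: m₁ = (1 + 0.26) / (0.147 + 0.26) ≈ 3.09582, MB₁ = 678, so M₁ = 3.09582 × 678 ≈ 2098.966 million.
After: m₂ = (1 + 0.26) / (0.276 + 0.26) ≈ 2.35075, MB₂ = 678 − 105 = 573, so M₂ = 2.35075 × 573 ≈ 1346.9797 million.
ΔM = M₂ − M₁ = 1346.9797 − 2098.966 = -751.9863 million.

-752.0 million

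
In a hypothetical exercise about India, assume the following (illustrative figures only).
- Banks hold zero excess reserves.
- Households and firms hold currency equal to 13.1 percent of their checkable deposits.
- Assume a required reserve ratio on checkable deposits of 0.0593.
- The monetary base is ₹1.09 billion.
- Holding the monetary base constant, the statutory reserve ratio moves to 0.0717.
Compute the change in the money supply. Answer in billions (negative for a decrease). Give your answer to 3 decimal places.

Initially m₁ = (1 + 0.131) / (0.0593 + 0.131) ≈ 5.94325, so M₁ = 5.94325 × 1.09 ≈ 6.4781 billion.
After the change m₂ = (1 + 0.131) / (0.0717 + 0.131) ≈ 5.57967, so M₂ = 5.57967 × 1.09 ≈ 6.0818 billion.
ΔM = M₂ − M₁ = 6.0818 − 6.4781 = -0.3963 billion.

-0.396 billion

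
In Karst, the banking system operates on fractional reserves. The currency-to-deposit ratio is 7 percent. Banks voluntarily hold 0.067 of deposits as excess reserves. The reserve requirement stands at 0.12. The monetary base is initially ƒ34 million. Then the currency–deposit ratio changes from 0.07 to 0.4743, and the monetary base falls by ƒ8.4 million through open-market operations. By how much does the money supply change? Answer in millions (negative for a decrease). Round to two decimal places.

Before: m₁ = (1 + 0.07) / (0.12 + 0.067 + 0.07) ≈ 4.16342, MB₁ = 34, so M₁ = 4.16342 × 34 ≈ 141.5563 million.
After: m₂ = (1 + 0.4743) / (0.12 + 0.067 + 0.4743) ≈ 2.22940, MB₂ = 34 − 8.4 = 25.6, so M₂ = 2.22940 × 25.6 ≈ 57.0726 million.
ΔM = M₂ − M₁ = 57.0726 − 141.5563 = -84.4837 million.

-84.48 million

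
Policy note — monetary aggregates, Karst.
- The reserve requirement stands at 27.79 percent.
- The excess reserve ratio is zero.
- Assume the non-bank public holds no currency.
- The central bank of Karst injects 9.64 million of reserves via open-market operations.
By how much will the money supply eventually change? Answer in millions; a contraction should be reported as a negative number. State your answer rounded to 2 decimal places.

The simple money multiplier is m = 1/rr = 1/0.2779 ≈ 3.5984.
An open-market purchase increases the monetary base by 9.64 million, so ΔM = m × ΔMB = 3.5984 × 9.64 ≈ 34.6886 million.

34.69 million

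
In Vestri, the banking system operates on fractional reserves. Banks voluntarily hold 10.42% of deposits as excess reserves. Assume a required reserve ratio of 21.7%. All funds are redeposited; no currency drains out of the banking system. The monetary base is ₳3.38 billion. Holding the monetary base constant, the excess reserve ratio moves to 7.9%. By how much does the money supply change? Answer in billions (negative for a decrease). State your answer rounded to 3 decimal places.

₳0.896 billion

Initially m₁ = 1 / (0.217 + 0.1042) ≈ 3.11333, so M₁ = 3.11333 × 3.38 ≈ 10.5231 billion.
After the change m₂ = 1 / (0.217 + 0.079) ≈ 3.37838, so M₂ = 3.37838 × 3.38 ≈ 11.4189 billion.
ΔM = M₂ − M₁ = 11.4189 − 10.5231 = 0.8958 billion.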